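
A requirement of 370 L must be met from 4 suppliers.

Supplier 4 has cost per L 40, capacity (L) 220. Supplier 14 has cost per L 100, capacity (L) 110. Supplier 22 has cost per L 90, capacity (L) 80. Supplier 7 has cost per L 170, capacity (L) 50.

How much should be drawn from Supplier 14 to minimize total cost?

70

Use suppliers in increasing cost order.
Take 220 from Supplier 4 at 40 — need 150 more.
Supplier 22 (90): use full 80 — 70 L to go.
Supplier 14 at 100: take 70 of its 110 — requirement met.
Supplier 7: unused.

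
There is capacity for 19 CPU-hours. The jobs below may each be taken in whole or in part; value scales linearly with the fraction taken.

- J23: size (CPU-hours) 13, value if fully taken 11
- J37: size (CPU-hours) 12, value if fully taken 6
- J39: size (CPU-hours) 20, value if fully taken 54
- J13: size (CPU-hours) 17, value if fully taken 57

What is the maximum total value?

Sort by value density: J13 57/17≈3.35, J39 54/20≈2.7, J23 11/13≈0.846, J37 6/12≈0.5.
All 17 CPU-hours of J13 fit (value 57) ; 2 remain.
Only 2 CPU-hours remain; take 2/20 of J39 for value 54×2/20 = 5.4.
Total value = 62.4.

62.4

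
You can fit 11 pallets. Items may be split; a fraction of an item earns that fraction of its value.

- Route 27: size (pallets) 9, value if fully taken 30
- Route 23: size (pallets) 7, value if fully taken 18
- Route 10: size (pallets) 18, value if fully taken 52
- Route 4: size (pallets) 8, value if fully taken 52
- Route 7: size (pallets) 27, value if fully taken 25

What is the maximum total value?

62

Best value per unit of size first: Route 4 52/8≈6.5, Route 27 30/9≈3.33, Route 10 52/18≈2.89, Route 23 18/7≈2.57, Route 7 25/27≈0.926.
Take all of Route 4 (8 pallets, value 52) ; 3 pallets left.
Fill the last 3 pallets with part of Route 27: 3/9 of it earns 10.
Total value = 62.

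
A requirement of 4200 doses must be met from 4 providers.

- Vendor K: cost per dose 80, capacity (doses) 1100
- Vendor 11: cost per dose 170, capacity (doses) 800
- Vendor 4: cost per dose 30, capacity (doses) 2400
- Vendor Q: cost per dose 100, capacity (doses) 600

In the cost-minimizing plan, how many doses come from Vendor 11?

Cheapest first:
Vendor 4 at 30: take all 2400 doses — 1800 still needed.
Take 1100 from Vendor K at 80 — need 700 more.
Vendor Q at 100: take all 600 doses — 100 still needed.
Vendor 11 at 170: take 100 of its 800 — requirement met.

100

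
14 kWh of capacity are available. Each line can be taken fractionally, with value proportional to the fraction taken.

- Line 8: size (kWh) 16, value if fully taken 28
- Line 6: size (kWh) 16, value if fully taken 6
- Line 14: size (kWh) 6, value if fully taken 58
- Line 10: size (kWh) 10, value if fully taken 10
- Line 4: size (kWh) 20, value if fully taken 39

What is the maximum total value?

73.6

Best value per unit of size first: Line 14 58/6≈9.67, Line 4 39/20≈1.95, Line 8 28/16≈1.75, Line 10 10/10≈1, Line 6 6/16≈0.375.
Take all of Line 14 (6 kWh, value 58) → 8 kWh left.
8 kWh left: a 8/20 share of Line 4 gives 39×8/20 = 15.6.
Total value = 73.6.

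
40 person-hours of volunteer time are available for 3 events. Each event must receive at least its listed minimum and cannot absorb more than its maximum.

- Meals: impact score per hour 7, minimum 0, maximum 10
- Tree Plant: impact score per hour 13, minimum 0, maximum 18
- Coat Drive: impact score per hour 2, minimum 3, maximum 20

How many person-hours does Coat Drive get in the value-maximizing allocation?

Meeting every minimum uses 0+0+3 = 3 person-hours, leaving 37.
Rank by impact score per hour: Tree Plant 13 > Meals 7 > Coat Drive 2.
Tree Plant: +18 to 18 (cap) → 19 left.
Meals takes 10 more to reach its cap of 10 → 9 left.
Only 9 left; Coat Drive takes them to reach 12.

12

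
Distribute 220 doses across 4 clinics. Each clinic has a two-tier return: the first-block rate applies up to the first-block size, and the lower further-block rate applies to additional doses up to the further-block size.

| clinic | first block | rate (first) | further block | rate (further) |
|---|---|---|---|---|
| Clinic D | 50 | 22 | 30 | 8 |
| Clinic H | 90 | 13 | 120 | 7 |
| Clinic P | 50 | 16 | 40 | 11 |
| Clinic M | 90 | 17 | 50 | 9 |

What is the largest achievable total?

Rank every tier by rate: Clinic D/T1 22 > Clinic M/T1 17 > Clinic P/T1 16 > Clinic H/T1 13 > Clinic P/T2 11 > Clinic M/T2 9 > Clinic D/T2 8 > Clinic H/T2 7.
Clinic D/T1 (22): +50 — 170 left.
Clinic M/T1 (17): +90 — 80 left.
Fill Clinic P T1 block (50 at 16) — 30 left.
Clinic H/T1: +30 of 90 at 13; pool empty.
Total = 22×50 + 17×90 + 16×50 + 13×30 = 3820.

3820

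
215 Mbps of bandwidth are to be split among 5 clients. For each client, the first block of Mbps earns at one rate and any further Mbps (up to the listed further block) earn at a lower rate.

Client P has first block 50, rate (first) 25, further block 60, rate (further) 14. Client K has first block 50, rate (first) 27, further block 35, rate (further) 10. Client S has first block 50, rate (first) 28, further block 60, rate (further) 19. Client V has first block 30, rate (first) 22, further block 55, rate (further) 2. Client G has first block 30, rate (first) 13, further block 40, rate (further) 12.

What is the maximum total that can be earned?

Treat each block as its own option and order by rate: Client S/T1 28 > Client K/T1 27 > Client P/T1 25 > Client V/T1 22 > Client S/T2 19 > Client P/T2 14 > Client G/T1 13 > Client G/T2 12 > Client K/T2 10 > Client V/T2 2.
Fill Client S T1 block (50 at 28) → 165 left.
Fill Client K T1 block (50 at 27) → 115 left.
Fill Client P T1 block (50 at 25) → 65 left.
Client V/T1 (22): +30 → 35 left.
35 remain; put them into Client S T2 at 19.
Total = 28×50 + 27×50 + 25×50 + 22×30 + 19×35 = 5325.

5325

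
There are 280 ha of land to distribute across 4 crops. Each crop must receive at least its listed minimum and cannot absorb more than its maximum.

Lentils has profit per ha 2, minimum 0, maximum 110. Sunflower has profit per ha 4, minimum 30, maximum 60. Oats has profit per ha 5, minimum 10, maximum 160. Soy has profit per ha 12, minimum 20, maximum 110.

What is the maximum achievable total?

Meeting every minimum uses 0+30+10+20 = 60 ha, leaving 220.
Rank by profit per ha: Soy 12 > Oats 5 > Sunflower 4 > Lentils 2.
Soy takes 90 more to reach its cap of 110 — 130 left.
Oats has room for 150 more but only 130 remain, so it gets 140.
Total = 4×30 + 5×140 + 12×110 = 2140.

2140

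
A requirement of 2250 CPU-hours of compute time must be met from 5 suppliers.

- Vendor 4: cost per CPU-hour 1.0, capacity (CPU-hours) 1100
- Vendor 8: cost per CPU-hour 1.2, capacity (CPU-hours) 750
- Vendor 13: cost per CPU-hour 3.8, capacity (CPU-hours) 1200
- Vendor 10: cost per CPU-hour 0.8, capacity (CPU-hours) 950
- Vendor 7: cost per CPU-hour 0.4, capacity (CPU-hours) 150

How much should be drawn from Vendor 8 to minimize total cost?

50

Cheapest first:
Take 150 from Vendor 7 at 0.4 — need 2100 more.
Vendor 10 at 0.8: take all 950 CPU-hours — 1150 still needed.
Vendor 4 (1.0): use full 1100 — 50 CPU-hours to go.
Take 50 from Vendor 8 at 1.2 to finish.
Vendor 13: unused.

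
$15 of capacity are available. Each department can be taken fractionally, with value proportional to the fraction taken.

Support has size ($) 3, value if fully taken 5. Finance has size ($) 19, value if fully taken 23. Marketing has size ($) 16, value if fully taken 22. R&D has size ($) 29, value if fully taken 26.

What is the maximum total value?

21.5

Rank by value-to-size ratio: Support 5/3≈1.67, Marketing 22/16≈1.38, Finance 23/19≈1.21, R&D 26/29≈0.897.
Take all of Support (3 $, value 5) — 12 $ left.
Fill the last 12 $ with part of Marketing: 12/16 of it earns 16.5.
Total value = 21.5.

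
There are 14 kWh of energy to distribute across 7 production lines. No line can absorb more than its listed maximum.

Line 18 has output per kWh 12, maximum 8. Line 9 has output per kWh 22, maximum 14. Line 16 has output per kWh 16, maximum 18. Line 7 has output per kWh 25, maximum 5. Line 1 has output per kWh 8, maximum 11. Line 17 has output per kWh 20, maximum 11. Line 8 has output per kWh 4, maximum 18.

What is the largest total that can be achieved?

Order the production lines by output per kWh: Line 7 25 > Line 9 22 > Line 17 20 > Line 16 16 > Line 18 12 > Line 1 8 > Line 8 4.
Line 7 takes 5 to reach its cap of 5 → 9 left.
Line 9: +9 (room for 14) → 9. Pool exhausted.
Total = 22×9 + 25×5 = 323.

323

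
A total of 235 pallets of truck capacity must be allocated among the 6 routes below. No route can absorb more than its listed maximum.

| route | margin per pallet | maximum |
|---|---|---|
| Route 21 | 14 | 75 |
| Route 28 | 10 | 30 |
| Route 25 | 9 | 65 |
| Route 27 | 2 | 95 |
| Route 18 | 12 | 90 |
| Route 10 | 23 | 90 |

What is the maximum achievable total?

3960

Rank by margin per pallet: Route 10 23 > Route 21 14 > Route 18 12 > Route 28 10 > Route 25 9 > Route 27 2.
Give Route 10 90 to hit its cap of 90 — 145 left.
Route 21: +75 to 75 (cap) — 70 left.
Route 18: +70 (room for 90) → 70. Pool exhausted.
Total = 14×75 + 12×70 + 23×90 = 3960.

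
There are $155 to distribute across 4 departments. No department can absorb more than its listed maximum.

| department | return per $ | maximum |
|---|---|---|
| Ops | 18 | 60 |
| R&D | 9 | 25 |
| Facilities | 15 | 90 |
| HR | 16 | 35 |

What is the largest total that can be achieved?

2540

Order the departments by return per $: Ops 18 > HR 16 > Facilities 15 > R&D 9.
Ops: +60 to 60 (cap) — 95 left.
Give HR 35 to hit its cap of 35 — 60 left.
Only 60 left; Facilities takes them to reach 60.
Total = 18×60 + 15×60 + 16×35 = 2540.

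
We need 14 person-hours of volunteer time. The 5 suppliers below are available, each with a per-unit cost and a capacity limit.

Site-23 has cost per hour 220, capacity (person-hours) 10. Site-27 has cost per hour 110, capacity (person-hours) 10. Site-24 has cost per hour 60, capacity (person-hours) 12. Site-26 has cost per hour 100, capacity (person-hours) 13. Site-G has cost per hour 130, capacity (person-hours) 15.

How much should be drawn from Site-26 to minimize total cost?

2

Use suppliers in increasing cost order.
Take 12 from Site-24 at 60 ; need 2 more.
Site-26 at 100: take 2 of its 13 ; requirement met.
Site-27, Site-G, Site-23: unused.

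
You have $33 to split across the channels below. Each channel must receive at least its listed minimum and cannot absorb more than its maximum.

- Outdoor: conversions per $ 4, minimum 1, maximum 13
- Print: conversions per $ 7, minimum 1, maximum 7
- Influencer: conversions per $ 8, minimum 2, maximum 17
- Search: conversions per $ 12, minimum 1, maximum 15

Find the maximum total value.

Meeting every minimum uses 1+1+2+1 = 5 $, leaving 28.
Highest conversions per $ first: Search 12 > Influencer 8 > Print 7 > Outdoor 4.
Give Search 14 more to hit its cap of 15 → 14 left.
Influencer has room for 15 more but only 14 remain, so it gets 16.
Total = 4×1 + 7×1 + 8×16 + 12×15 = 319.

319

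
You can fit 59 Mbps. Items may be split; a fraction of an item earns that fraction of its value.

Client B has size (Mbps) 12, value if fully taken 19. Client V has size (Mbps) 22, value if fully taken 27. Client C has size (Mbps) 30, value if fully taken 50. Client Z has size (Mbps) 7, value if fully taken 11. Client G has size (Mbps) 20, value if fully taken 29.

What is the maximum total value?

Sort by value density: Client C 50/30≈1.67, Client B 19/12≈1.58, Client Z 11/7≈1.57, Client G 29/20≈1.45, Client V 27/22≈1.23.
Take all of Client C (30 Mbps, value 50) ; 29 Mbps left.
Take all of Client B (12 Mbps, value 19) ; 17 Mbps left.
All 7 Mbps of Client Z fit (value 11) ; 10 remain.
Only 10 Mbps remain; take 10/20 of Client G for value 29×10/20 = 14.5.
Total value = 94.5.

94.5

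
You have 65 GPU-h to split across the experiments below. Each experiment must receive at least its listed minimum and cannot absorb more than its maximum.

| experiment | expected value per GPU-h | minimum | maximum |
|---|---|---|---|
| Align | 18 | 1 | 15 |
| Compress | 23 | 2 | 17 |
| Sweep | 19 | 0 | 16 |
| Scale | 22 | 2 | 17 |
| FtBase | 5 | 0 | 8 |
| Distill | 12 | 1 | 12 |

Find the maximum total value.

1333

Meeting every minimum uses 1+2+0+2+0+1 = 6 GPU-h, leaving 59.
Rank by expected value per GPU-h: Compress 23 > Scale 22 > Sweep 19 > Align 18 > Distill 12 > FtBase 5.
Give Compress 15 more to hit its cap of 17 → 44 left.
Scale: +15 to 17 (cap) → 29 left.
Give Sweep 16 more to hit its cap of 16 → 13 left.
Align: +13 (room for 14) → 14. Pool exhausted.
Total = 18×14 + 23×17 + 19×16 + 22×17 + 12×1 = 1333.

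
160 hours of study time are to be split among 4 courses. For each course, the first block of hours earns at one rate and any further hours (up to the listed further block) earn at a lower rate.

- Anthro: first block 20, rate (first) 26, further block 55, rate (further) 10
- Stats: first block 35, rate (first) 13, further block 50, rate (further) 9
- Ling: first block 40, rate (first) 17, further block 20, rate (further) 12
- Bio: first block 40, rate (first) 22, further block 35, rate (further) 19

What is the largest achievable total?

3070

Treat each block as its own option and order by rate: Anthro/first 26 > Bio/first 22 > Bio/second 19 > Ling/first 17 > Stats/first 13 > Ling/second 12 > Anthro/second 10 > Stats/second 9.
Anthro first at 26: fill all 20 — 140 left.
Bio/first (22): +40 — 100 left.
Bio second at 19: fill all 35 — 65 left.
Fill Ling first block (40 at 17) — 25 left.
25 remain; put them into Stats first at 13.
Total = 26×20 + 22×40 + 19×35 + 17×40 + 13×25 = 3070.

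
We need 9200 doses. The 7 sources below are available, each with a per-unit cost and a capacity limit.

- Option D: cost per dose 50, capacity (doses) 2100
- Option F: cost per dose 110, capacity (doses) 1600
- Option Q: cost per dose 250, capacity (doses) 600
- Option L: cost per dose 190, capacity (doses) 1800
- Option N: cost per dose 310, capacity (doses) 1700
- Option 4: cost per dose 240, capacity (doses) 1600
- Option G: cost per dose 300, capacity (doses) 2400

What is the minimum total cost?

Fill from the cheapest source first.
Take 2100 from Option D at 50 ; need 7100 more.
Option F (110): use full 1600 ; 5500 doses to go.
Take 1800 from Option L at 190 ; need 3700 more.
Option 4 at 240: take all 1600 doses ; 2100 still needed.
Option Q (250): use full 600 ; 1500 doses to go.
Option G (300): take the remaining 1500 ; done.
Option N: unused.
Cost = 2100×50 + 1600×110 + 1800×190 + 1600×240 + 600×250 + 1500×300 = 1607000.

1607000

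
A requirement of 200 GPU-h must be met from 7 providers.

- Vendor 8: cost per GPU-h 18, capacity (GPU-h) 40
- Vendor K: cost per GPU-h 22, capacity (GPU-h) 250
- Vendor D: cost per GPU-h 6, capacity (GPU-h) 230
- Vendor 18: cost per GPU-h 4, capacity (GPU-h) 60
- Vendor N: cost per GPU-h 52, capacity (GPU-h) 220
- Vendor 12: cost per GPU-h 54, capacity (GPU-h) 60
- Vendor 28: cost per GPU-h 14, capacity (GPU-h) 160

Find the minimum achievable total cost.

Cheapest first:
Vendor 18 at 4: take all 60 GPU-h → 140 still needed.
Vendor D at 6: take 140 of its 230 → requirement met.
Vendor 28, Vendor 8, Vendor K, Vendor N, Vendor 12: unused.
Cost = 60×4 + 140×6 = 1080.

1080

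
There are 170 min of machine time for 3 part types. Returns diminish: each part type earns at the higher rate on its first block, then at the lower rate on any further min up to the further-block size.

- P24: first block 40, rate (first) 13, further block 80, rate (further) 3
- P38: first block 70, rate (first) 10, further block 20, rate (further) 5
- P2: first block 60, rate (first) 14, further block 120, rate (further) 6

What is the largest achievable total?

2060

Rank every tier by rate: P2/first 14 > P24/first 13 > P38/first 10 > P2/second 6 > P38/second 5 > P24/second 3.
P2/first (14): +60 → 110 left.
P24 first at 13: fill all 40 → 70 left.
Fill P38 first block (70 at 10) → 0 left.
Total = 14×60 + 13×40 + 10×70 = 2060.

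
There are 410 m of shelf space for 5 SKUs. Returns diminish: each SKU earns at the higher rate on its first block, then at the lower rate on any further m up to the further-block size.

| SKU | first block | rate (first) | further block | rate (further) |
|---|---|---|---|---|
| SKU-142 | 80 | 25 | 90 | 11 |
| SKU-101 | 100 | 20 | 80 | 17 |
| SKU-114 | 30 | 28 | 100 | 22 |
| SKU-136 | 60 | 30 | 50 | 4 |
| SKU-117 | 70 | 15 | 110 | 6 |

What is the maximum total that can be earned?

9520

Rank every tier by rate: SKU-136/first 30 > SKU-114/first 28 > SKU-142/first 25 > SKU-114/second 22 > SKU-101/first 20 > SKU-101/second 17 > SKU-117/first 15 > SKU-142/second 11 > SKU-117/second 6 > SKU-136/second 4.
SKU-136 first at 30: fill all 60 → 350 left.
SKU-114 first at 28: fill all 30 → 320 left.
SKU-142 first at 25: fill all 80 → 240 left.
SKU-114/second (22): +100 → 140 left.
SKU-101 first at 20: fill all 100 → 40 left.
40 remain; put them into SKU-101 second at 17.
Total = 30×60 + 28×30 + 25×80 + 22×100 + 20×100 + 17×40 = 9520.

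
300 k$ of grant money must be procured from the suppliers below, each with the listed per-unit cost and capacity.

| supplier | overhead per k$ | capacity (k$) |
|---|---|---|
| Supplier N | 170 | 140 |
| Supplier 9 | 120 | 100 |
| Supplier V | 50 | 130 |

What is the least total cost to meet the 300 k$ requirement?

30400

Cheapest first:
Take 130 from Supplier V at 50 — need 170 more.
Supplier 9 (120): use full 100 — 70 k$ to go.
Supplier N at 170: take 70 of its 140 — requirement met.
Cost = 130×50 + 100×120 + 70×170 = 30400.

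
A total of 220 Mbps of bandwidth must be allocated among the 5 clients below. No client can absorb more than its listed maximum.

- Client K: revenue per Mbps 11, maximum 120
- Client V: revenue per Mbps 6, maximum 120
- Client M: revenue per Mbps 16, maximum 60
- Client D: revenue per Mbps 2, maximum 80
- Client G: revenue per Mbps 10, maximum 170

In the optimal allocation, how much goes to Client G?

Order the clients by revenue per Mbps: Client M 16 > Client K 11 > Client G 10 > Client V 6 > Client D 2.
Give Client M 60 to hit its cap of 60 → 160 left.
Client K takes 120 to reach its cap of 120 → 40 left.
Client G: +40 (room for 170) → 40. Pool exhausted.

40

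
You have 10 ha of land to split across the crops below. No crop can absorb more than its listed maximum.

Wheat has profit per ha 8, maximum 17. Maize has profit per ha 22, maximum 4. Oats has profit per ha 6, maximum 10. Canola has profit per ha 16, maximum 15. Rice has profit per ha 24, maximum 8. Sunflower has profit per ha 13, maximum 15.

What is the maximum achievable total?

Highest profit per ha first: Rice 24 > Maize 22 > Canola 16 > Sunflower 13 > Wheat 8 > Oats 6.
Rice: +8 to 8 (cap) → 2 left.
Maize has room for 4 but only 2 remain, so it gets 2.
Total = 22×2 + 24×8 = 236.

236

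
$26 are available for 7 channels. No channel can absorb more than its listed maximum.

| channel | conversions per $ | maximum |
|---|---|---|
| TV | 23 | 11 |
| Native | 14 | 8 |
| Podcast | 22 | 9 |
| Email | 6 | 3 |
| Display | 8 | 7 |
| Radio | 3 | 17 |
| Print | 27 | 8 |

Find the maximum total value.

623

Rank by conversions per $: Print 27 > TV 23 > Podcast 22 > Native 14 > Display 8 > Email 6 > Radio 3.
Print: +8 to 8 (cap) ; 18 left.
Give TV 11 to hit its cap of 11 ; 7 left.
Only 7 left; Podcast takes them to reach 7.
Total = 23×11 + 22×7 + 27×8 = 623.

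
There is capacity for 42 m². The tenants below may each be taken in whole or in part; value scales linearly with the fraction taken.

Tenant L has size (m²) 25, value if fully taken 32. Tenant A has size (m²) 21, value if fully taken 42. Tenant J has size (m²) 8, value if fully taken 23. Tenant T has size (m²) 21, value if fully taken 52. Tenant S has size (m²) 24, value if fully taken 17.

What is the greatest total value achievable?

Best value per unit of size first: Tenant J 23/8≈2.88, Tenant T 52/21≈2.48, Tenant A 42/21≈2, Tenant L 32/25≈1.28, Tenant S 17/24≈0.708.
Tenant J: take in full, 8 m² for value 23 ; 34 left.
Tenant T: take in full, 21 m² for value 52 ; 13 left.
Only 13 m² remain; take 13/21 of Tenant A for value 42×13/21 = 26.
Total value = 101.

101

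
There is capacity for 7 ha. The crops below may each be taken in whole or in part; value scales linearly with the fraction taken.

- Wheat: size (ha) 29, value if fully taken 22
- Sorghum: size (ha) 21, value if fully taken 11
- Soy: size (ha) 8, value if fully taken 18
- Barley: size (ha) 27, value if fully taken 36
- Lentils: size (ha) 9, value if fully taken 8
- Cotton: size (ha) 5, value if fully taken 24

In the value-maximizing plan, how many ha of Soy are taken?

2

Rank by value-to-size ratio: Cotton 24/5≈4.8, Soy 18/8≈2.25, Barley 36/27≈1.33, Lentils 8/9≈0.889, Wheat 22/29≈0.759, Sorghum 11/21≈0.524.
Cotton: take in full, 5 ha for value 24 — 2 left.
Only 2 ha remain; take 2/8 of Soy for value 18×2/8 = 4.5.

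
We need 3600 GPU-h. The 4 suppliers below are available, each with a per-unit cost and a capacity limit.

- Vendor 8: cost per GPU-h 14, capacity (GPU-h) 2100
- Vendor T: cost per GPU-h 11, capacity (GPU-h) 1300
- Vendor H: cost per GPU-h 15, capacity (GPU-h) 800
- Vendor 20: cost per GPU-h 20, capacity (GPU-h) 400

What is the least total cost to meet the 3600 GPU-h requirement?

46700

Cheapest first:
Vendor T (11): use full 1300 ; 2300 GPU-h to go.
Vendor 8 (14): use full 2100 ; 200 GPU-h to go.
Vendor H (15): take the remaining 200 ; done.
Vendor 20: unused.
Cost = 1300×11 + 2100×14 + 200×15 = 46700.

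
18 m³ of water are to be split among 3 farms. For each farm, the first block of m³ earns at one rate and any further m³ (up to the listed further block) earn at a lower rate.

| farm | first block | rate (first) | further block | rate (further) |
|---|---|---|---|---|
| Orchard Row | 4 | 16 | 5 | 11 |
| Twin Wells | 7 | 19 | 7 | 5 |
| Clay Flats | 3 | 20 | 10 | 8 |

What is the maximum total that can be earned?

Treat each block as its own option and order by rate: Clay Flats/tier1 20 > Twin Wells/tier1 19 > Orchard Row/tier1 16 > Orchard Row/tier2 11 > Clay Flats/tier2 8 > Twin Wells/tier2 5.
Fill Clay Flats tier1 block (3 at 20) ; 15 left.
Fill Twin Wells tier1 block (7 at 19) ; 8 left.
Orchard Row/tier1 (16): +4 ; 4 left.
Orchard Row tier2 at 11: only 4 left, fill 4.
Total = 20×3 + 19×7 + 16×4 + 11×4 = 301.

301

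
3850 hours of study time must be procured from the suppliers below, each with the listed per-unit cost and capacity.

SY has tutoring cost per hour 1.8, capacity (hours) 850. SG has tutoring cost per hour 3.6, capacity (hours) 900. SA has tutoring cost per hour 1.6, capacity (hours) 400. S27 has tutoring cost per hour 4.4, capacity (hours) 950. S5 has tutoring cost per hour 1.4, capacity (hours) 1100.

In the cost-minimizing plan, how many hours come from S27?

600

Use suppliers in increasing cost order.
Take 1100 from S5 at 1.4 ; need 2750 more.
SA at 1.6: take all 400 hours ; 2350 still needed.
SY (1.8): use full 850 ; 1500 hours to go.
SG (3.6): use full 900 ; 600 hours to go.
Take 600 from S27 at 4.4 to finish.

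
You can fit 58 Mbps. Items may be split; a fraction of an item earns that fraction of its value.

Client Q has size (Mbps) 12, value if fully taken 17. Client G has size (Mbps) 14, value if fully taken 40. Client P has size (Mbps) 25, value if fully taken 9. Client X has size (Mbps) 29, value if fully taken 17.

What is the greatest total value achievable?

75.08

Best value per unit of size first: Client G 40/14≈2.86, Client Q 17/12≈1.42, Client X 17/29≈0.586, Client P 9/25≈0.36.
Client G: take in full, 14 Mbps for value 40 ; 44 left.
Client Q: take in full, 12 Mbps for value 17 ; 32 left.
Take all of Client X (29 Mbps, value 17) ; 3 Mbps left.
Fill the last 3 Mbps with part of Client P: 3/25 of it earns 1.08.
Total value = 75.08.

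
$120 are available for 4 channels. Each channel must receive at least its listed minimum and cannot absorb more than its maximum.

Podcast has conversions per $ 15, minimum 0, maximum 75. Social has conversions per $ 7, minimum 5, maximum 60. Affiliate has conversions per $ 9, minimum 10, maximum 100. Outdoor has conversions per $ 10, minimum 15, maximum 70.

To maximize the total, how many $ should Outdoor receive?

30

Meeting every minimum uses 0+5+10+15 = 30 $, leaving 90.
Rank by conversions per $: Podcast 15 > Outdoor 10 > Affiliate 9 > Social 7.
Give Podcast 75 more to hit its cap of 75 — 15 left.
Only 15 left; Outdoor takes them to reach 30.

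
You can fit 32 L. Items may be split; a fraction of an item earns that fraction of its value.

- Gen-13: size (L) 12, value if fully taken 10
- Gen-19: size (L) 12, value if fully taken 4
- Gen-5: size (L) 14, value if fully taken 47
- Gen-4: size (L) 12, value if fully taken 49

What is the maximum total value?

Best value per unit of size first: Gen-4 49/12≈4.08, Gen-5 47/14≈3.36, Gen-13 10/12≈0.833, Gen-19 4/12≈0.333.
Take all of Gen-4 (12 L, value 49) — 20 L left.
Gen-5: take in full, 14 L for value 47 — 6 left.
Only 6 L remain; take 6/12 of Gen-13 for value 10×6/12 = 5.
Total value = 101.

101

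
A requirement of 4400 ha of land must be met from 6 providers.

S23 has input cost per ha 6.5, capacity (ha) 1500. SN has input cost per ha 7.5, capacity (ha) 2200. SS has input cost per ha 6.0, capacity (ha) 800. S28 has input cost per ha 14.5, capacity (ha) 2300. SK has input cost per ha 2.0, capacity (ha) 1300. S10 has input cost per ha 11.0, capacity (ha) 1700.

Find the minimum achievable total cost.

Fill from the cheapest provider first.
SK (2.0): use full 1300 — 3100 ha to go.
SS at 6.0: take all 800 ha — 2300 still needed.
Take 1500 from S23 at 6.5 — need 800 more.
SN at 7.5: take 800 of its 2200 — requirement met.
S10, S28: unused.
Cost = 1300×2.0 + 800×6.0 + 1500×6.5 + 800×7.5 = 23150.

23150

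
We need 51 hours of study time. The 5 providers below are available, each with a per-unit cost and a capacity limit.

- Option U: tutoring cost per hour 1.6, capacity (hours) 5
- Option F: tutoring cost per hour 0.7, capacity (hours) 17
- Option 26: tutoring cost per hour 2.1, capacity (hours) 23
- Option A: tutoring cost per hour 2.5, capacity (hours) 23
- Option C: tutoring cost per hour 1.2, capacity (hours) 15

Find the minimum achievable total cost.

Fill from the cheapest provider first.
Take 17 from Option F at 0.7 — need 34 more.
Option C at 1.2: take all 15 hours — 19 still needed.
Option U at 1.6: take all 5 hours — 14 still needed.
Option 26 (2.1): take the remaining 14 — done.
Option A: unused.
Cost = 17×0.7 + 15×1.2 + 5×1.6 + 14×2.1 = 67.3.

67.3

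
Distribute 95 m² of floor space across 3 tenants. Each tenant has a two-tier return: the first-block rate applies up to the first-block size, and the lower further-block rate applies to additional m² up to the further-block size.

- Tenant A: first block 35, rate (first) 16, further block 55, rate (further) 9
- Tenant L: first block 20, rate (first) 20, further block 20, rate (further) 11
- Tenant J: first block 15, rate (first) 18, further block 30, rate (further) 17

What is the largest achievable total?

1660

Order all 6 blocks by rate: Tenant L/tier1 20 > Tenant J/tier1 18 > Tenant J/tier2 17 > Tenant A/tier1 16 > Tenant L/tier2 11 > Tenant A/tier2 9.
Fill Tenant L tier1 block (20 at 20) → 75 left.
Tenant J/tier1 (18): +15 → 60 left.
Fill Tenant J tier2 block (30 at 17) → 30 left.
Tenant A/tier1: +30 of 35 at 16; pool empty.
Total = 20×20 + 18×15 + 17×30 + 16×30 = 1660.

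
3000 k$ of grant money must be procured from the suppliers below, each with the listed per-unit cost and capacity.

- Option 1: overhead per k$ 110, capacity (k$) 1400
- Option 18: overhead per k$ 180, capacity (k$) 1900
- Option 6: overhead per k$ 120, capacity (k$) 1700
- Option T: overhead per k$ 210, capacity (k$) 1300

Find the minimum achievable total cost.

Cheapest first:
Option 1 at 110: take all 1400 k$ ; 1600 still needed.
Take 1600 from Option 6 at 120 to finish.
Option 18, Option T: unused.
Cost = 1400×110 + 1600×120 = 346000.

346000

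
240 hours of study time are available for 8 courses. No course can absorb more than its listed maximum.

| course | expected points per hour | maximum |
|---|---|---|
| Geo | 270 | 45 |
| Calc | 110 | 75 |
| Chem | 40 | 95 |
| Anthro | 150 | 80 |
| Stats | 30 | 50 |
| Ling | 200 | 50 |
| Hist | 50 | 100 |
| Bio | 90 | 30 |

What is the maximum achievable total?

41300

Order the courses by expected points per hour: Geo 270 > Ling 200 > Anthro 150 > Calc 110 > Bio 90 > Hist 50 > Chem 40 > Stats 30.
Give Geo 45 to hit its cap of 45 ; 195 left.
Ling takes 50 to reach its cap of 50 ; 145 left.
Anthro: +80 to 80 (cap) ; 65 left.
Calc: +65 (room for 75) → 65. Pool exhausted.
Total = 270×45 + 110×65 + 150×80 + 200×50 = 41300.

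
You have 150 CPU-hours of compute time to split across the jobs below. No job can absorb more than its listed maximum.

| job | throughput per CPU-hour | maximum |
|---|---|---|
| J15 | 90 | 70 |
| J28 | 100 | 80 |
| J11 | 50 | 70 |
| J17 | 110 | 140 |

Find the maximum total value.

16400

Rank by throughput per CPU-hour: J17 110 > J28 100 > J15 90 > J11 50.
J17: +140 to 140 (cap) — 10 left.
J28 has room for 80 but only 10 remain, so it gets 10.
Total = 100×10 + 110×140 = 16400.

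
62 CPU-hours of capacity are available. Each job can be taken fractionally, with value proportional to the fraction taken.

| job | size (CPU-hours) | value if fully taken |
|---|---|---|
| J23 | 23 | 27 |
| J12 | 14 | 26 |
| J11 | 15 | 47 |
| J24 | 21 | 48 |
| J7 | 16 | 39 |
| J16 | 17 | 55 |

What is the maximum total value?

173

Best value per unit of size first: J16 55/17≈3.24, J11 47/15≈3.13, J7 39/16≈2.44, J24 48/21≈2.29, J12 26/14≈1.86, J23 27/23≈1.17.
Take all of J16 (17 CPU-hours, value 55) ; 45 CPU-hours left.
All 15 CPU-hours of J11 fit (value 47) ; 30 remain.
Take all of J7 (16 CPU-hours, value 39) ; 14 CPU-hours left.
14 CPU-hours left: a 14/21 share of J24 gives 48×14/21 = 32.
Total value = 173.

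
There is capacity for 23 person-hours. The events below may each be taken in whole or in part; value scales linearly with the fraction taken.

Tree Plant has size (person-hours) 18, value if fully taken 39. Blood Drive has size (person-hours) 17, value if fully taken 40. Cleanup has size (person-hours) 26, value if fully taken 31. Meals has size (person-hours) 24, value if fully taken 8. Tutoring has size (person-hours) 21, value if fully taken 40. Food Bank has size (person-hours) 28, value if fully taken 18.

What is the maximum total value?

53

Rank by value-to-size ratio: Blood Drive 40/17≈2.35, Tree Plant 39/18≈2.17, Tutoring 40/21≈1.9, Cleanup 31/26≈1.19, Food Bank 18/28≈0.643, Meals 8/24≈0.333.
Take all of Blood Drive (17 person-hours, value 40) — 6 person-hours left.
Only 6 person-hours remain; take 6/18 of Tree Plant for value 39×6/18 = 13.
Total value = 53.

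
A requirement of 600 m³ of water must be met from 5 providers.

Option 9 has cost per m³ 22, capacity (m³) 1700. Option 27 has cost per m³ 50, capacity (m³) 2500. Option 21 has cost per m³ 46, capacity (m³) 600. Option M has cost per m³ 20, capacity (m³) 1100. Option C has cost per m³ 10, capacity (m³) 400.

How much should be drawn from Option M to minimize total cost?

200

Fill from the cheapest provider first.
Option C at 10: take all 400 m³ → 200 still needed.
Option M (20): take the remaining 200 → done.
Option 9, Option 21, Option 27: unused.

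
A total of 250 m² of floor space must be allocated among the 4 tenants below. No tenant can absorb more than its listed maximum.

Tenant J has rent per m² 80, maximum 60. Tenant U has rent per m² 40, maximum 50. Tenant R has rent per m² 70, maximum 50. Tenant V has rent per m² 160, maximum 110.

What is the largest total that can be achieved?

Rank by rent per m²: Tenant V 160 > Tenant J 80 > Tenant R 70 > Tenant U 40.
Tenant V: +110 to 110 (cap) — 140 left.
Tenant J takes 60 to reach its cap of 60 — 80 left.
Tenant R: +50 to 50 (cap) — 30 left.
Tenant U: +30 (room for 50) → 30. Pool exhausted.
Total = 80×60 + 40×30 + 70×50 + 160×110 = 27100.

27100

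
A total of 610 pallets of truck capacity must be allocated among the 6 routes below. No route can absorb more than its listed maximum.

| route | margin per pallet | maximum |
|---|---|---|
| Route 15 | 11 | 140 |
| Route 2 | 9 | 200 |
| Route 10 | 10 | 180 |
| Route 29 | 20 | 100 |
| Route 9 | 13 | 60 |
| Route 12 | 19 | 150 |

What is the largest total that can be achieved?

8770

Order the routes by margin per pallet: Route 29 20 > Route 12 19 > Route 9 13 > Route 15 11 > Route 10 10 > Route 2 9.
Route 29 takes 100 to reach its cap of 100 → 510 left.
Route 12 takes 150 to reach its cap of 150 → 360 left.
Give Route 9 60 to hit its cap of 60 → 300 left.
Route 15 takes 140 to reach its cap of 140 → 160 left.
Route 10 has room for 180 but only 160 remain, so it gets 160.
Total = 11×140 + 10×160 + 20×100 + 13×60 + 19×150 = 8770.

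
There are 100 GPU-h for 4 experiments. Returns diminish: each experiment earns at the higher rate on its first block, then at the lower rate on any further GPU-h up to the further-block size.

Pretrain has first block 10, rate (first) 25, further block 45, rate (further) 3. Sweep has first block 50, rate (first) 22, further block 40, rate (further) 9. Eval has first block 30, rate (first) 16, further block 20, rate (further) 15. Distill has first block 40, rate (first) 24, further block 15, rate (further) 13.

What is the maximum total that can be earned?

Rank every tier by rate: Pretrain/first 25 > Distill/first 24 > Sweep/first 22 > Eval/first 16 > Eval/second 15 > Distill/second 13 > Sweep/second 9 > Pretrain/second 3.
Pretrain first at 25: fill all 10 — 90 left.
Distill first at 24: fill all 40 — 50 left.
Fill Sweep first block (50 at 22) — 0 left.
Total = 25×10 + 24×40 + 22×50 = 2310.

2310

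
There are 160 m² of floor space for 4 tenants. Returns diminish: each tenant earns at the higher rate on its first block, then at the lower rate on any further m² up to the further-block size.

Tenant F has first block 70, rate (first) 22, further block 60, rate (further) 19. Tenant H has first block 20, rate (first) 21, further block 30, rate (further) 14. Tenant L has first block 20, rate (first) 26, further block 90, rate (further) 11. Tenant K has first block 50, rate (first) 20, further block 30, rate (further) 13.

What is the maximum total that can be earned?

3480

Treat each block as its own option and order by rate: Tenant L/first 26 > Tenant F/first 22 > Tenant H/first 21 > Tenant K/first 20 > Tenant F/second 19 > Tenant H/second 14 > Tenant K/second 13 > Tenant L/second 11.
Fill Tenant L first block (20 at 26) ; 140 left.
Tenant F first at 22: fill all 70 ; 70 left.
Fill Tenant H first block (20 at 21) ; 50 left.
Tenant K first at 20: fill all 50 ; 0 left.
Total = 26×20 + 22×70 + 21×20 + 20×50 = 3480.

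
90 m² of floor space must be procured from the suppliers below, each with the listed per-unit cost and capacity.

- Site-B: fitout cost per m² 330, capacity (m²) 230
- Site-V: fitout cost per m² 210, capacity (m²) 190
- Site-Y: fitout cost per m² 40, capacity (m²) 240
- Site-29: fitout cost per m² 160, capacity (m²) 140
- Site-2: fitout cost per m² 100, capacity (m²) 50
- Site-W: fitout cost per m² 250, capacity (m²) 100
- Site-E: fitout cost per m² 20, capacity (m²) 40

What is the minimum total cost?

2800

Use suppliers in increasing cost order.
Take 40 from Site-E at 20 ; need 50 more.
Site-Y (40): take the remaining 50 ; done.
Site-2, Site-29, Site-V, Site-W, Site-B: unused.
Cost = 40×20 + 50×40 = 2800.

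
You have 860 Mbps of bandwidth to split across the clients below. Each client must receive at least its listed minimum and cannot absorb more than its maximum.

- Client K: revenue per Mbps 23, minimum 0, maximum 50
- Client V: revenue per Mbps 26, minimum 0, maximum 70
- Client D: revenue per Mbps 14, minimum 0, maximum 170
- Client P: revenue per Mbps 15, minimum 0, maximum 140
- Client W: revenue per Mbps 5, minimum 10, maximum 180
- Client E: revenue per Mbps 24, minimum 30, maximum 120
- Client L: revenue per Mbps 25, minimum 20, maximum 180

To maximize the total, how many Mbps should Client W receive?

Meeting every minimum uses 0+0+0+0+10+30+20 = 60 Mbps, leaving 800.
Highest revenue per Mbps first: Client V 26 > Client L 25 > Client E 24 > Client K 23 > Client P 15 > Client D 14 > Client W 5.
Client V: +70 to 70 (cap) — 730 left.
Give Client L 160 more to hit its cap of 180 — 570 left.
Client E: +90 to 120 (cap) — 480 left.
Give Client K 50 more to hit its cap of 50 — 430 left.
Give Client P 140 more to hit its cap of 140 — 290 left.
Client D takes 170 more to reach its cap of 170 — 120 left.
Client W: +120 (room for 170) → 130. Pool exhausted.

130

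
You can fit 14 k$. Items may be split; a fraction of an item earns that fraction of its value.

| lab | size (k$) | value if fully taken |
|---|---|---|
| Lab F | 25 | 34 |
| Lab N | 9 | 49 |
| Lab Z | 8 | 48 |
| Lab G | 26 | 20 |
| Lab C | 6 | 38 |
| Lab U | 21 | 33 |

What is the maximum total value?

86

Sort by value density: Lab C 38/6≈6.33, Lab Z 48/8≈6, Lab N 49/9≈5.44, Lab U 33/21≈1.57, Lab F 34/25≈1.36, Lab G 20/26≈0.769.
Take all of Lab C (6 k$, value 38) → 8 k$ left.
Take all of Lab Z (8 k$, value 48) → 0 k$ left.
Total value = 86.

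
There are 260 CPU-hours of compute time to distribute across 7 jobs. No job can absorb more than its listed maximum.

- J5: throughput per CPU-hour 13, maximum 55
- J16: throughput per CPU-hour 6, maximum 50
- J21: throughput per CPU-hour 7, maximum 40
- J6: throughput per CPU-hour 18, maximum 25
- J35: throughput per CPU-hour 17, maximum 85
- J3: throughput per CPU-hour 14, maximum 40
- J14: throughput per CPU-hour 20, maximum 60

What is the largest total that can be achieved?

Highest throughput per CPU-hour first: J14 20 > J6 18 > J35 17 > J3 14 > J5 13 > J21 7 > J16 6.
J14: +60 to 60 (cap) — 200 left.
Give J6 25 to hit its cap of 25 — 175 left.
Give J35 85 to hit its cap of 85 — 90 left.
J3: +40 to 40 (cap) — 50 left.
Only 50 left; J5 takes them to reach 50.
Total = 13×50 + 18×25 + 17×85 + 14×40 + 20×60 = 4305.

4305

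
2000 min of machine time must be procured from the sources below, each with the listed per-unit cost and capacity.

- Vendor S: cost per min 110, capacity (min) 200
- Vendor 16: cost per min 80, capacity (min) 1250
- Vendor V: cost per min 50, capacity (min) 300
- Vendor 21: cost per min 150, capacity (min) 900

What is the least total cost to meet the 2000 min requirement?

174500

Fill from the cheapest source first.
Vendor V at 50: take all 300 min — 1700 still needed.
Vendor 16 (80): use full 1250 — 450 min to go.
Vendor S at 110: take all 200 min — 250 still needed.
Vendor 21 at 150: take 250 of its 900 — requirement met.
Cost = 300×50 + 1250×80 + 200×110 + 250×150 = 174500.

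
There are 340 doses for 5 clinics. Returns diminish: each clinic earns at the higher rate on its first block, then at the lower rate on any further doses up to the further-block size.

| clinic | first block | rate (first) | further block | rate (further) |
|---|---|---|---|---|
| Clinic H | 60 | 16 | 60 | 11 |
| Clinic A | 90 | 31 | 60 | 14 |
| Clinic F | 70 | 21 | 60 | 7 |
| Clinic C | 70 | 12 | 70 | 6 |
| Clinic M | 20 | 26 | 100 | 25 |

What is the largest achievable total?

8240

Rank every tier by rate: Clinic A/tier1 31 > Clinic M/tier1 26 > Clinic M/tier2 25 > Clinic F/tier1 21 > Clinic H/tier1 16 > Clinic A/tier2 14 > Clinic C/tier1 12 > Clinic H/tier2 11 > Clinic F/tier2 7 > Clinic C/tier2 6.
Clinic A/tier1 (31): +90 ; 250 left.
Clinic M tier1 at 26: fill all 20 ; 230 left.
Clinic M tier2 at 25: fill all 100 ; 130 left.
Fill Clinic F tier1 block (70 at 21) ; 60 left.
Clinic H/tier1 (16): +60 ; 0 left.
Total = 31×90 + 26×20 + 25×100 + 21×70 + 16×60 = 8240.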